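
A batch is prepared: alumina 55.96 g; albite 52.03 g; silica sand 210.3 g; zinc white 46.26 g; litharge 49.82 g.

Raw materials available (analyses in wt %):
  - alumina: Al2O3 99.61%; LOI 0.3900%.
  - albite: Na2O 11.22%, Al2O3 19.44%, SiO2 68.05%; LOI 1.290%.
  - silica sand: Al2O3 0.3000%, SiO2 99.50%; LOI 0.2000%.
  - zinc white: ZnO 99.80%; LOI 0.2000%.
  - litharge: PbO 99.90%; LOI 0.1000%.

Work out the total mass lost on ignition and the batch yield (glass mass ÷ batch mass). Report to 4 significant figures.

All internal work keeps exact precision from first step to last; values along the way are displayed with 4-significant-figure rounding within the worked lines — a single rounding produces every reported value — all derived quantities are computed at full precision (the yield, totals, five oxide percentages, glass mass, ignition loss) starting from the weights at 412.9 g of glass precisely as stated by the question or the answer.
Loss on ignition, line by line:
  alumina: 55.96 × 0.003900 = 0.2182 g
  albite: 52.03 × 0.01290 = 0.6712 g
  silica sand: 210.3 × 0.002000 = 0.4206 g
  zinc white: 46.26 × 0.002000 = 0.09252 g
  litharge: 49.82 × 0.001000 = 0.04982 g
Total LOI = 1.452 g
Glass = batch − LOI = 414.4 − 1.452 = 412.9 g

LOI loss = 1.452 g; glass = 412.9 g; yield = 99.65%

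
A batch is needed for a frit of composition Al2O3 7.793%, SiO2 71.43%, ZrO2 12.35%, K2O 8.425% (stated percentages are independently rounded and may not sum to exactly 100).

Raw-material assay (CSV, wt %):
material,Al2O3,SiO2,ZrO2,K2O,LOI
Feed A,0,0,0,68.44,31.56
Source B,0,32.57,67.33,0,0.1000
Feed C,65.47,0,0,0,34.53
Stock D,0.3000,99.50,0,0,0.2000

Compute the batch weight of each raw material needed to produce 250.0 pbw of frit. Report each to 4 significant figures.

All arithmetic keeps exact precision at every stage. Intermediates are printed, rounded to 4 significant figures, as written. A single rounding yields each reported number — derived quantities, which include four oxide percentages, LOI, totals, glass mass, the yield, are computed at full float precision, precisely as stated by question or answer, using the weight values per 250.0 pbw of glass.
Target masses of each oxide per 250.0 pbw frit:
  Al2O3: 7.793% × 250.0 = 19.48 pbw
  SiO2: 71.43% × 250.0 = 178.6 pbw
  ZrO2: 12.35% × 250.0 = 30.88 pbw
  K2O: 8.425% × 250.0 = 21.06 pbw
Sums-versus-targets review working from each reported weight, relative to the basis at hand (sums match the target masses exact up to rounding of places):
  Al2O3: 29.00·0.6547 + 164.5·0.003000 = 19.48 pbw (target 19.48 pbw)
  SiO2: 45.86·0.3257 + 164.5·0.9950 = 178.6 pbw (target 178.6 pbw)
  ZrO2: 45.86·0.6733 = 30.88 pbw (target 30.88 pbw)
  K2O: 30.78·0.6844 = 21.07 pbw (target 21.06 pbw)
Glass-mass closure: total charge less LOI = 250.0 pbw (per-oxide target masses sum to 250.0 pbw; versus the stated basis of 250.0 pbw — gaps are rounding artifacts).
Summing the batch: Σ batch = 270.1 pbw; LOI removed, Σ of batch·LOI: 20.10 pbw; yield: glass divided by total = 92.56%.

Batch per 250.0 pbw frit:
  Feed A: 30.78 pbw
  Source B: 45.86 pbw
  Feed C: 29.00 pbw
  Stock D: 164.5 pbw
Total batch = 270.1 pbw; LOI loss = 20.10 pbw; yield = 92.56%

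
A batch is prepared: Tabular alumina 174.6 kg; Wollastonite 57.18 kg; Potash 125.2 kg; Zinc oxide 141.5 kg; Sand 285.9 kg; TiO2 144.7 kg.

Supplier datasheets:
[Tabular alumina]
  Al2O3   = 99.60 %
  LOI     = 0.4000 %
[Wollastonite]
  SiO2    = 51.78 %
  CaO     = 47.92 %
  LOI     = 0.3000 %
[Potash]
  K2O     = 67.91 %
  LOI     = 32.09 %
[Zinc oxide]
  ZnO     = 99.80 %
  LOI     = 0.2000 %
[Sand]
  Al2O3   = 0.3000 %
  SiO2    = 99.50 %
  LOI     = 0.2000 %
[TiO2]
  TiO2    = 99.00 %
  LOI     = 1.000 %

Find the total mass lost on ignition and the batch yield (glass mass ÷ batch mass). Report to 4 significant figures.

All internal work runs at full float precision from first step to last — mid-chain values appear rounded off to 4 significant figures when written out — each reported number is rounded just once — the derived quantities, including ignition loss, six oxide percentages, the yield, net glass mass, the totals, are recomputed from the batch weights for 885.7 kg of glass in full float precision exactly as printed in question or answer.
Loss on ignition, line by line:
  Tabular alumina: 174.6 × 0.004000 = 0.6984 kg
  Wollastonite: 57.18 × 0.003000 = 0.1715 kg
  Potash: 125.2 × 0.3209 = 40.18 kg
  Zinc oxide: 141.5 × 0.002000 = 0.2830 kg
  Sand: 285.9 × 0.002000 = 0.5718 kg
  TiO2: 144.7 × 0.01000 = 1.447 kg
Total LOI = 43.35 kg
Glass = batch − LOI = 929.1 − 43.35 = 885.7 kg

LOI loss = 43.35 kg; glass = 885.7 kg; yield = 95.33%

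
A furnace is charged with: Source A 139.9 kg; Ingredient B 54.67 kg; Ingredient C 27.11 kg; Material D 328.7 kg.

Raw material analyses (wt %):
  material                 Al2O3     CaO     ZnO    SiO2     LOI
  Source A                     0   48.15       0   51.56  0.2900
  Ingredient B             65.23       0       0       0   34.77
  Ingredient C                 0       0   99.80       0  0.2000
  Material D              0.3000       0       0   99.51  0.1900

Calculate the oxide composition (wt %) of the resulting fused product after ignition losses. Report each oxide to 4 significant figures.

Glass mass = 530.3 kg (batch 550.4 − LOI 20.09).
Composition: Al2O3 6.911%, CaO 12.70%, ZnO 5.102%, SiO2 75.28%

All arithmetic keeps full precision all the way through. Mid-chain values appear with 4-significant-digit rounding at each printed step; a single rounding yields every reported number. The derived quantities, which include four oxide percentages, LOI, totals, glass mass, yield, are recomputed at full float precision, exactly as printed in problem or answer, from the weighed amounts on 530.3 kg of glass.
Mass of each oxide from the mix:
  Al2O3: 54.67·0.6523 + 328.7·0.003000 = 36.65 kg
  CaO: 139.9·0.4815 = 67.36 kg
  ZnO: 27.11·0.9980 = 27.06 kg
  SiO2: 139.9·0.5156 + 328.7·0.9951 = 399.2 kg
LOI: 139.9·0.002900 + 54.67·0.3477 + 27.11·0.002000 + 328.7·0.001900 = 20.09 kg
Resulting glass, batch − LOI: 550.4 − 20.09 = 530.3 kg (equal to the oxide-mass sum)
each wt % is 100 × oxide ÷ glass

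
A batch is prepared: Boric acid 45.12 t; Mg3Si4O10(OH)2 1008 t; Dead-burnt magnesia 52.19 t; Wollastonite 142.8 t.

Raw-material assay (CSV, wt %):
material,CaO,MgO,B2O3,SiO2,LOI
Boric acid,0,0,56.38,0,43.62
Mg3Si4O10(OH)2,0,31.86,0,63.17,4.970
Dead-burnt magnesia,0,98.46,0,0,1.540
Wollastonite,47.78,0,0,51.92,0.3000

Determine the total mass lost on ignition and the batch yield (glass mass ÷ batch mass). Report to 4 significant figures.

LOI loss = 71.01 t; glass = 1177 t; yield = 94.31%

The intermediate values appear rounded to 4 significant figures in the working. The working math carries full precision at every stage. Every reported value is rounded once only — the derived quantities (glass mass, totals, LOI, the four compositions, yield) are computed using the weight values for 1177 t of glass in exact precision as written in the question or the answer.
Per-material ignition loss:
  Boric acid: 45.12 × 0.4362 = 19.68 t
  Mg3Si4O10(OH)2: 1008 × 0.04970 = 50.10 t
  Dead-burnt magnesia: 52.19 × 0.01540 = 0.8037 t
  Wollastonite: 142.8 × 0.003000 = 0.4284 t
Total LOI = 71.01 t
Glass = batch − LOI = 1248 − 71.01 = 1177 t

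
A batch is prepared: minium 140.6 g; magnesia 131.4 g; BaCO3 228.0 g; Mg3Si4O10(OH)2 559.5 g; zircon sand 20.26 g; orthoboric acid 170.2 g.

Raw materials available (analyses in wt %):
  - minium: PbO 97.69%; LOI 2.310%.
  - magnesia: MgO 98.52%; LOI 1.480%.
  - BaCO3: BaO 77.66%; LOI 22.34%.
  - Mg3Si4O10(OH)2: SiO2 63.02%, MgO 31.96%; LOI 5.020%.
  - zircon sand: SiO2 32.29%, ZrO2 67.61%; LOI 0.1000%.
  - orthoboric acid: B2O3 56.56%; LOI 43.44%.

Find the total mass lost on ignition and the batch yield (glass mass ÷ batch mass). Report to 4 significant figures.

Intermediates are printed rounded off to 4 significant figures on the page. Every computation holds exact precision at all times — each reported figure sees exactly one rounding. The derived quantities, which include ignition loss, net glass mass, totals, the yield, the six compositions, are computed at exact precision, as given in question or answer, starting from the weights on 1092 g of glass.
LOI of each material in turn:
  minium: 140.6 × 0.02310 = 3.248 g
  magnesia: 131.4 × 0.01480 = 1.945 g
  BaCO3: 228.0 × 0.2234 = 50.94 g
  Mg3Si4O10(OH)2: 559.5 × 0.05020 = 28.09 g
  zircon sand: 20.26 × 0.001000 = 0.02026 g
  orthoboric acid: 170.2 × 0.4344 = 73.93 g
Total LOI = 158.2 g
Glass = batch − LOI = 1250 − 158.2 = 1092 g

LOI loss = 158.2 g; glass = 1092 g; yield = 87.35%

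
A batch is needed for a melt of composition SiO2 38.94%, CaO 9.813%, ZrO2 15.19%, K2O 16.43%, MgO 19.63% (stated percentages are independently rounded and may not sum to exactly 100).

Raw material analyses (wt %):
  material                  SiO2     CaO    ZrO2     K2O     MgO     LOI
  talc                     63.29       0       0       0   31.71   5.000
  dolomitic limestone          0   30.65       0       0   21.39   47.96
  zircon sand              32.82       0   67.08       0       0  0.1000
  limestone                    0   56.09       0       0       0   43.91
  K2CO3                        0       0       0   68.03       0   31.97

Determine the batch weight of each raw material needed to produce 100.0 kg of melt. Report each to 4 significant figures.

Batch per 100.0 kg melt:
  talc: 49.78 kg
  dolomitic limestone: 17.97 kg
  zircon sand: 22.64 kg
  limestone: 7.676 kg
  K2CO3: 24.15 kg
Total batch = 122.2 kg; LOI loss = 22.22 kg; yield = 81.82%

Each numeric step holds exact precision in all steps — in-progress results appear, with 4-significant-digit rounding, in the printout; every reported value is rounded just once. The derived quantities, including the five compositions, the yield, the totals, net glass mass, LOI, are computed using the weight values per 100.0 kg of glass in exact precision, as they appear in the problem or the answer.
Oxide-by-oxide targets in 100.0 kg melt:
  SiO2: 38.94% × 100.0 = 38.94 kg
  CaO: 9.813% × 100.0 = 9.813 kg
  ZrO2: 15.19% × 100.0 = 15.19 kg
  K2O: 16.43% × 100.0 = 16.43 kg
  MgO: 19.63% × 100.0 = 19.63 kg
Verifying the oxide balance applying the batch weights above, relative to the basis at hand (target by target, the sums agree within answer rounding):
  SiO2: 49.78·0.6329 + 22.64·0.3282 = 38.94 kg (target 38.94 kg)
  CaO: 17.97·0.3065 + 7.676·0.5609 = 9.813 kg (target 9.813 kg)
  ZrO2: 22.64·0.6708 = 15.19 kg (target 15.19 kg)
  K2O: 24.15·0.6803 = 16.43 kg (target 16.43 kg)
  MgO: 49.78·0.3171 + 17.97·0.2139 = 19.63 kg (target 19.63 kg)
Glass-mass bookkeeping: batch Σ − ignition loss = 99.99 kg (the targets, summed, come to 100.0 kg; with the basis standing at 100.0 kg — gaps are rounding artifacts).
Total batch = Σ batch = 122.2 kg; Σ batch·LOI gives LOI loss = 22.22 kg; yield, glass over the total, = 81.82%.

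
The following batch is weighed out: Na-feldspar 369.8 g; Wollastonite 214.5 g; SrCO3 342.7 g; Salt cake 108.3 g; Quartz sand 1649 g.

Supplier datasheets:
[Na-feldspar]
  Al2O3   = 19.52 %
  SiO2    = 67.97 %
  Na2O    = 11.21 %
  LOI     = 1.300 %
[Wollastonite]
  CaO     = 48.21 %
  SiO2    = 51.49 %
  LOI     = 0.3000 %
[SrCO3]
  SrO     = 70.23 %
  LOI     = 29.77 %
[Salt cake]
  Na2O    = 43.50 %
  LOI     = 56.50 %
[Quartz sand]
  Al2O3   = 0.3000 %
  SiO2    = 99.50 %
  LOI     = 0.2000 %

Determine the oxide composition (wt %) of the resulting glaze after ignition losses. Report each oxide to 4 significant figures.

The intermediate values are shown with 4-significant-digit rounding within the worked lines; the whole derivation maintains full precision through every step. Exactly one rounding goes into every reported value — the derived quantities are computed starting from the weights at 2512 g of glass at exact precision (LOI, the yield, glass mass, the totals, five oxide percentages) as written in problem or answer.
Delivered oxide masses:
  Al2O3: 369.8·0.1952 + 1649·0.003000 = 77.13 g
  CaO: 214.5·0.4821 = 103.4 g
  SrO: 342.7·0.7023 = 240.7 g
  SiO2: 369.8·0.6797 + 214.5·0.5149 + 1649·0.9950 = 2003 g
  Na2O: 369.8·0.1121 + 108.3·0.4350 = 88.57 g
LOI: 369.8·0.01300 + 214.5·0.003000 + 342.7·0.2977 + 108.3·0.5650 + 1649·0.002000 = 172.0 g
Net of LOI, the glass mass = 2684 − 172.0 = 2512 g (the oxide masses sum to this)
wt %: oxide over glass, times 100

Glass mass = 2512 g (batch 2684 − LOI 172.0).
Composition: Al2O3 3.070%, CaO 4.116%, SrO 9.580%, SiO2 79.71%, Na2O 3.525%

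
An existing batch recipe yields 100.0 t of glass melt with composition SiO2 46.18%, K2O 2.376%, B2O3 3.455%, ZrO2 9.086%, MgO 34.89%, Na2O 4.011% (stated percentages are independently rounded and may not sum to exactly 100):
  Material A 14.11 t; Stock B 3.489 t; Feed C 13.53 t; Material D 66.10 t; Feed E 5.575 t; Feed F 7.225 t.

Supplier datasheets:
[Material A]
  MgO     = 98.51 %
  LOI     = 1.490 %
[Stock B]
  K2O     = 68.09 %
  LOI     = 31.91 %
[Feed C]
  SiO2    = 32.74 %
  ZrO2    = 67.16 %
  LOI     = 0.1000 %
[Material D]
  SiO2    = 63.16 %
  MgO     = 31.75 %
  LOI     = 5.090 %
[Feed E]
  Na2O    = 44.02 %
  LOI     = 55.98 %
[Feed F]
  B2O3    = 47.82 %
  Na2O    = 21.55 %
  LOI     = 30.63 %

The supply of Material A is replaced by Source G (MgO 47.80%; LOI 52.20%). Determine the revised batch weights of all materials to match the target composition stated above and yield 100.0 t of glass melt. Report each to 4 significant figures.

Working values are displayed, with 4-significant-digit rounding, between the steps — the whole derivation holds full float precision through the solve — each reported value is rounded once only — all derived quantities, which include LOI, yield, glass mass, six oxide percentages, the totals, are computed in full precision, precisely as stated by the problem or the answer, from the weighed amounts at 100.0 t of glass.
Per-oxide target masses for 100.0 t glass melt:
  SiO2: 46.18% × 100.0 = 46.18 t
  K2O: 2.376% × 100.0 = 2.376 t
  B2O3: 3.455% × 100.0 = 3.455 t
  ZrO2: 9.086% × 100.0 = 9.086 t
  MgO: 34.89% × 100.0 = 34.89 t
  Na2O: 4.011% × 100.0 = 4.011 t
Per-oxide balance check per the reported batch figures, on the stated basis (each sum matches its target mass net of answer rounding effects):
  SiO2: 13.53·0.3274 + 66.10·0.6316 = 46.18 t (target 46.18 t)
  K2O: 3.489·0.6809 = 2.376 t (target 2.376 t)
  B2O3: 7.225·0.4782 = 3.455 t (target 3.455 t)
  ZrO2: 13.53·0.6716 = 9.087 t (target 9.086 t)
  MgO: 29.08·0.4780 + 66.10·0.3175 = 34.89 t (target 34.89 t)
  Na2O: 5.575·0.4402 + 7.225·0.2155 = 4.011 t (target 4.011 t)
Mass balance on the glass: total charge less LOI = 99.99 t (per-oxide target masses sum to 100.0 t; stated basis 100.0 t — a pure rounding effect).
Whole-batch sum: Σ batch = 125.0 t; LOI removed, Σ of batch·LOI: 25.01 t; glass ÷ batch gives a yield of 80.00%.

Revised batch per 100.0 t glass melt:
  Source G: 29.08 t
  Stock B: 3.489 t
  Feed C: 13.53 t
  Material D: 66.10 t
  Feed E: 5.575 t
  Feed F: 7.225 t
Total batch = 125.0 t; LOI loss = 25.01 t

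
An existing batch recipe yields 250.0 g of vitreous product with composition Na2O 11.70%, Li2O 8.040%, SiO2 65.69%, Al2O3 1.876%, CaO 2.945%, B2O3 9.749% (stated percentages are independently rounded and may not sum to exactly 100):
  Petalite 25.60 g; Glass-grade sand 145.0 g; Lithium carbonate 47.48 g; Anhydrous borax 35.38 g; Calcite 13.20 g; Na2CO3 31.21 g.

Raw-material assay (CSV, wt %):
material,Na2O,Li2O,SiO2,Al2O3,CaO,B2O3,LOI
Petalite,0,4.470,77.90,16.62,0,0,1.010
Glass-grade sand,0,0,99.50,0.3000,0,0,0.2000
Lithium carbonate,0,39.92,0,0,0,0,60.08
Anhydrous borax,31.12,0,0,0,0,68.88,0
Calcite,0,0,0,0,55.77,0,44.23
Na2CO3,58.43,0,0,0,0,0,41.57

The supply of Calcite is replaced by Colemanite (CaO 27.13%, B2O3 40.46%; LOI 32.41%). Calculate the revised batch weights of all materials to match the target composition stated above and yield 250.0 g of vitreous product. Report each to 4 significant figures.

Revised batch per 250.0 g vitreous product:
  Petalite: 25.60 g
  Glass-grade sand: 145.0 g
  Lithium carbonate: 47.48 g
  Anhydrous borax: 19.44 g
  Colemanite: 27.14 g
  Na2CO3: 39.70 g
Total batch = 304.4 g; LOI loss = 54.37 g

Intermediates appear (rounded to four significant figures) as written; all internal work maintains full precision at all times; each reported figure is rounded only once; derived quantities (the yield, net glass mass, six oxide percentages, the totals, ignition loss) are carried starting from the weights per 250.0 g of glass at exact precision exactly as printed in the problem or answer text.
Target masses of each oxide per 250.0 g vitreous product:
  Na2O: 11.70% × 250.0 = 29.25 g
  Li2O: 8.040% × 250.0 = 20.10 g
  SiO2: 65.69% × 250.0 = 164.2 g
  Al2O3: 1.876% × 250.0 = 4.690 g
  CaO: 2.945% × 250.0 = 7.362 g
  B2O3: 9.749% × 250.0 = 24.37 g
Oxide-by-oxide audit applying the batch weights above, versus the basis set out (each sum matches its target mass exact up to rounding of places):
  Na2O: 19.44·0.3112 + 39.70·0.5843 = 29.25 g (target 29.25 g)
  Li2O: 25.60·0.04470 + 47.48·0.3992 = 20.10 g (target 20.10 g)
  SiO2: 25.60·0.7790 + 145.0·0.9950 = 164.2 g (target 164.2 g)
  Al2O3: 25.60·0.1662 + 145.0·0.003000 = 4.690 g (target 4.690 g)
  CaO: 27.14·0.2713 = 7.363 g (target 7.362 g)
  B2O3: 19.44·0.6888 + 27.14·0.4046 = 24.37 g (target 24.37 g)
Glass-mass closure: the batch minus its LOI: 250.0 g (per-oxide target masses sum to 250.0 g; with the basis standing at 250.0 g — gaps are rounding artifacts).
Total batch = Σ batch = 304.4 g; loss to ignition Σ batch·LOI = 54.37 g; yield: glass divided by total = 82.14%.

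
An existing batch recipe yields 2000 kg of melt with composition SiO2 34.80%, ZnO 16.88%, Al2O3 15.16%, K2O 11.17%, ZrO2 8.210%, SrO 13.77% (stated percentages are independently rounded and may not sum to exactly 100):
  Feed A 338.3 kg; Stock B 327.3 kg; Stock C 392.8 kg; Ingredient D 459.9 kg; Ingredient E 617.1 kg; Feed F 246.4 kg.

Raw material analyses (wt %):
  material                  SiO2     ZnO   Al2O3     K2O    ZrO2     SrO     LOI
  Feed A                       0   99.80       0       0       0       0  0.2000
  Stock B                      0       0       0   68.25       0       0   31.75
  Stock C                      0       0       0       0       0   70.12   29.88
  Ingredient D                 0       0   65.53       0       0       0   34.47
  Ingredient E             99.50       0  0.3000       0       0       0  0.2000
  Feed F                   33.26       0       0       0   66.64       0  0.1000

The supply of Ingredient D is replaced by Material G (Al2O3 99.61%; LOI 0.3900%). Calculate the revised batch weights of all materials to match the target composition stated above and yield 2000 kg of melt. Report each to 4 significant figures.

Revised batch per 2000 kg melt:
  Feed A: 338.3 kg
  Stock B: 327.3 kg
  Stock C: 392.8 kg
  Material G: 302.5 kg
  Ingredient E: 617.1 kg
  Feed F: 246.4 kg
Total batch = 2224 kg; LOI loss = 224.6 kg

All arithmetic holds full float precision throughout. The intermediate values are printed, rounded to 4 significant digits, within the worked lines — exactly one rounding goes into every reported result. Derived quantities (the yield, totals, the six compositions, net glass mass, ignition loss) are rebuilt in full precision using the weight values on 2000 kg of glass as given in the problem or answer text.
Oxide mass targets, per 2000 kg melt:
  SiO2: 34.80% × 2000 = 696.0 kg
  ZnO: 16.88% × 2000 = 337.6 kg
  Al2O3: 15.16% × 2000 = 303.2 kg
  K2O: 11.17% × 2000 = 223.4 kg
  ZrO2: 8.210% × 2000 = 164.2 kg
  SrO: 13.77% × 2000 = 275.4 kg
Oxide-by-oxide audit working from each reported weight, versus the basis set out (sums match the target masses within answer rounding):
  SiO2: 617.1·0.9950 + 246.4·0.3326 = 696.0 kg (target 696.0 kg)
  ZnO: 338.3·0.9980 = 337.6 kg (target 337.6 kg)
  Al2O3: 302.5·0.9961 + 617.1·0.003000 = 303.2 kg (target 303.2 kg)
  K2O: 327.3·0.6825 = 223.4 kg (target 223.4 kg)
  ZrO2: 246.4·0.6664 = 164.2 kg (target 164.2 kg)
  SrO: 392.8·0.7012 = 275.4 kg (target 275.4 kg)
Glass mass check: batch Σ − ignition loss = 2000 kg (targets for the oxides total 2000 kg; the stated basis being 2000 kg — deltas are rounding alone).
Batch total: Σ batch = 2224 kg; ignition loss, Σ(batch × LOI) = 224.6 kg; yield = glass ÷ total batch = 89.90%.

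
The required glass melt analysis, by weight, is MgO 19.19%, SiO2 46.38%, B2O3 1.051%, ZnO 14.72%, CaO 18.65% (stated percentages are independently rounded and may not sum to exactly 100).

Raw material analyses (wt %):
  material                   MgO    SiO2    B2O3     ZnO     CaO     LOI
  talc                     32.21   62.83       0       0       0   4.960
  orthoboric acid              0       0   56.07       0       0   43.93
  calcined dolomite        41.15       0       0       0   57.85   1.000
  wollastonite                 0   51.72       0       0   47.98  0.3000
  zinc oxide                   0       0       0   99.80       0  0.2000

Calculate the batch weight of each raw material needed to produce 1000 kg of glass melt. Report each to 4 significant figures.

Batch per 1000 kg glass melt:
  talc: 495.8 kg
  orthoboric acid: 18.74 kg
  calcined dolomite: 78.22 kg
  wollastonite: 294.4 kg
  zinc oxide: 147.5 kg
Total batch = 1035 kg; LOI loss = 34.78 kg; yield = 96.64%

In-progress results are displayed with 4-significant-figure rounding when written out; all arithmetic keeps full precision all the way through; every reported result is rounded once only; the derived quantities are rebuilt using the weight values for 1000 kg of glass in full precision (LOI, the totals, the five compositions, the yield, net glass mass), as written in problem or answer.
Oxide mass targets, per 1000 kg glass melt:
  MgO: 19.19% × 1000 = 191.9 kg
  SiO2: 46.38% × 1000 = 463.8 kg
  B2O3: 1.051% × 1000 = 10.51 kg
  ZnO: 14.72% × 1000 = 147.2 kg
  CaO: 18.65% × 1000 = 186.5 kg
Oxide-by-oxide audit on the weights just shown, on the stated basis (target by target, the sums agree net of answer rounding effects):
  MgO: 495.8·0.3221 + 78.22·0.4115 = 191.9 kg (target 191.9 kg)
  SiO2: 495.8·0.6283 + 294.4·0.5172 = 463.8 kg (target 463.8 kg)
  B2O3: 18.74·0.5607 = 10.51 kg (target 10.51 kg)
  ZnO: 147.5·0.9980 = 147.2 kg (target 147.2 kg)
  CaO: 78.22·0.5785 + 294.4·0.4798 = 186.5 kg (target 186.5 kg)
Auditing the glass mass value: whole batch net of LOI = 999.9 kg (the targets, summed, come to 999.9 kg; against the stated basis, 1000 kg — any gap is answer rounding).
Batch total: Σ batch = 1035 kg; loss to ignition Σ batch·LOI = 34.78 kg; glass ÷ batch gives a yield of 96.64%.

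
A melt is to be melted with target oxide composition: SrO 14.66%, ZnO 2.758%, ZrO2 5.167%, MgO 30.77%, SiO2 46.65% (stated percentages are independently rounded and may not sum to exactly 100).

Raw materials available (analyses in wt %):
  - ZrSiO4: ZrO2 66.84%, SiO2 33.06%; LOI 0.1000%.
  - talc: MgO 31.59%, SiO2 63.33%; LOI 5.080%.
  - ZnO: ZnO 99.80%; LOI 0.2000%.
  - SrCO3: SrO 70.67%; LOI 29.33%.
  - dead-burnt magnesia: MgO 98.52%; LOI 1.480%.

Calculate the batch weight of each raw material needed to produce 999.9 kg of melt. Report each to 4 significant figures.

Batch per 999.9 kg melt:
  ZrSiO4: 77.30 kg
  talc: 696.2 kg
  ZnO: 27.63 kg
  SrCO3: 207.4 kg
  dead-burnt magnesia: 89.06 kg
Total batch = 1098 kg; LOI loss = 97.65 kg; yield = 91.10%

The working math keeps full precision at every stage — rounding to 4 significant figures applies to every mid-chain value as shown; a single rounding completes each reported figure; derived quantities, which include five oxide percentages, the yield, net glass mass, the totals, LOI, are re-derived at exact precision, as written in either problem or answer, from the weighed amounts on 999.9 kg of glass.
Oxide mass targets, per 999.9 kg melt:
  SrO: 14.66% × 999.9 = 146.6 kg
  ZnO: 2.758% × 999.9 = 27.58 kg
  ZrO2: 5.167% × 999.9 = 51.66 kg
  MgO: 30.77% × 999.9 = 307.7 kg
  SiO2: 46.65% × 999.9 = 466.5 kg
Checking each oxide sum working from each reported weight, against the basis in use (summed amounts equal target values up to rounding of the answer):
  SrO: 207.4·0.7067 = 146.6 kg (target 146.6 kg)
  ZnO: 27.63·0.9980 = 27.57 kg (target 27.58 kg)
  ZrO2: 77.30·0.6684 = 51.67 kg (target 51.66 kg)
  MgO: 696.2·0.3159 + 89.06·0.9852 = 307.7 kg (target 307.7 kg)
  SiO2: 77.30·0.3306 + 696.2·0.6333 = 466.5 kg (target 466.5 kg)
Glass mass check: total batch − LOI = 999.9 kg (the targets, summed, come to 999.9 kg; against the stated basis, 999.9 kg — deltas are rounding alone).
Adding the batch up: Σ batch = 1098 kg; ignition loss, Σ(batch × LOI) = 97.65 kg; yield = glass ÷ total batch = 91.10%.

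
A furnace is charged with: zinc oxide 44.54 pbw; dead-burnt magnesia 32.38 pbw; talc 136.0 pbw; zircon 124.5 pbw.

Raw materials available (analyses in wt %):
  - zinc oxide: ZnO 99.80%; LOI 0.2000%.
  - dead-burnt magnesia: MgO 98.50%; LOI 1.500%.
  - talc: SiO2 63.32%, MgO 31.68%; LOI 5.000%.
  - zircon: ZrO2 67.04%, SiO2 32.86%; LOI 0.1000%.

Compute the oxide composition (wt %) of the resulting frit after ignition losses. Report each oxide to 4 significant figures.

Glass mass = 329.9 pbw (batch 337.4 − LOI 7.499).
Composition: ZrO2 25.30%, SiO2 38.50%, ZnO 13.47%, MgO 22.73%

Each numeric step maintains full float precision at each step. Intermediates are printed (rounded to 4 significant digits) as written. Exactly one rounding is applied to each reported value — all derived quantities (the totals, the yield, net glass mass, the four compositions, LOI) are recomputed at full precision from the weighed amounts for 329.9 pbw of glass precisely as stated by the problem or the answer.
What the batch supplies per oxide:
  ZrO2: 124.5·0.6704 = 83.46 pbw
  SiO2: 136.0·0.6332 + 124.5·0.3286 = 127.0 pbw
  ZnO: 44.54·0.9980 = 44.45 pbw
  MgO: 32.38·0.9850 + 136.0·0.3168 = 74.98 pbw
LOI: 44.54·0.002000 + 32.38·0.01500 + 136.0·0.05000 + 124.5·0.001000 = 7.499 pbw
Net of LOI, the glass mass = 337.4 − 7.499 = 329.9 pbw (the oxide masses sum to this)
wt %: oxide over glass, times 100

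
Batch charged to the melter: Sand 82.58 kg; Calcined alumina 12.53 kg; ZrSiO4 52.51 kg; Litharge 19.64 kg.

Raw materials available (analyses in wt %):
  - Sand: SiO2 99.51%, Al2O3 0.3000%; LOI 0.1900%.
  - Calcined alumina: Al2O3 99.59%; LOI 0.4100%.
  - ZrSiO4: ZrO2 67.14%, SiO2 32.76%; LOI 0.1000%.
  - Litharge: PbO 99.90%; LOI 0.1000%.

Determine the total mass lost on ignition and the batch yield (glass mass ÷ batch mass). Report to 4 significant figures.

LOI loss = 0.2804 kg; glass = 167.0 kg; yield = 99.83%

Every computation holds exact precision at every stage. Working values are displayed, with 4-significant-figure rounding, as written. Each reported result receives exactly one rounding — derived quantities, which include net glass mass, four oxide percentages, ignition loss, totals, the yield, are re-derived in full precision, exactly as shown in either problem or answer, from the batch weights for 167.0 kg of glass.
Material-by-material LOI:
  Sand: 82.58 × 0.001900 = 0.1569 kg
  Calcined alumina: 12.53 × 0.004100 = 0.05137 kg
  ZrSiO4: 52.51 × 0.001000 = 0.05251 kg
  Litharge: 19.64 × 0.001000 = 0.01964 kg
Total LOI = 0.2804 kg
Glass = batch − LOI = 167.3 − 0.2804 = 167.0 kg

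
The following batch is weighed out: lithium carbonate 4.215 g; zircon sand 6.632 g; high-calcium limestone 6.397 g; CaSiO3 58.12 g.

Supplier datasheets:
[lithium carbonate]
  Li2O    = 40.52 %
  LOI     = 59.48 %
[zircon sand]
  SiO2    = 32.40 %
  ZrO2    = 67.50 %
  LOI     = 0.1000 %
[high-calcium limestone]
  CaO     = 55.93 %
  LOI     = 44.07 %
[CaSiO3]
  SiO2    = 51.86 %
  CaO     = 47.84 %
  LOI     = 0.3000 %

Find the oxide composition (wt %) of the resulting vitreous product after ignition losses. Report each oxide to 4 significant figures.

Glass mass = 69.86 g (batch 75.36 − LOI 5.507).
Composition: Li2O 2.445%, SiO2 46.22%, CaO 44.92%, ZrO2 6.408%

Working values are displayed with 4-significant-digit rounding in the printout; every computation runs at exact precision from start to finish; a single rounding finalizes every reported figure. All derived quantities are carried from the batch weights on 69.86 g of glass in full float precision (net glass mass, totals, LOI, the four compositions, the yield) precisely as stated by problem or answer.
Per-oxide mass from batch:
  Li2O: 4.215·0.4052 = 1.708 g
  SiO2: 6.632·0.3240 + 58.12·0.5186 = 32.29 g
  CaO: 6.397·0.5593 + 58.12·0.4784 = 31.38 g
  ZrO2: 6.632·0.6750 = 4.477 g
LOI: 4.215·0.5948 + 6.632·0.001000 + 6.397·0.4407 + 58.12·0.003000 = 5.507 g
Resulting glass, batch − LOI: 75.36 − 5.507 = 69.86 g (matching Σ of the oxides)
each oxide over glass, ×100, is wt %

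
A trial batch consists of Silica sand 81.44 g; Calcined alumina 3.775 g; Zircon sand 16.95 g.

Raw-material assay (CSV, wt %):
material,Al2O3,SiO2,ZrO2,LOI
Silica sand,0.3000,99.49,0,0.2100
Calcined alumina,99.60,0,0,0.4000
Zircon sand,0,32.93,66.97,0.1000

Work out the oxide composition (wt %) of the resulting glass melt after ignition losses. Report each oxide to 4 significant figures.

Full float precision is maintained in every operation. Working values are displayed, rounded to four significant figures, across the worked steps. Each reported number includes exactly one rounding. The derived quantities are re-derived in full float precision (three oxide percentages, LOI, yield, the totals, net glass mass) starting from the weights on 102.0 g of glass, as given in problem or answer.
What the batch supplies per oxide:
  Al2O3: 81.44·0.003000 + 3.775·0.9960 = 4.004 g
  SiO2: 81.44·0.9949 + 16.95·0.3293 = 86.61 g
  ZrO2: 16.95·0.6697 = 11.35 g
LOI: 81.44·0.002100 + 3.775·0.004000 + 16.95·0.001000 = 0.2031 g
Glass = total batch minus LOI = 102.2 − 0.2031 = 102.0 g (matching Σ of the oxides)
each wt % is 100 × oxide ÷ glass

Glass mass = 102.0 g (batch 102.2 − LOI 0.2031).
Composition: Al2O3 3.927%, SiO2 84.94%, ZrO2 11.13%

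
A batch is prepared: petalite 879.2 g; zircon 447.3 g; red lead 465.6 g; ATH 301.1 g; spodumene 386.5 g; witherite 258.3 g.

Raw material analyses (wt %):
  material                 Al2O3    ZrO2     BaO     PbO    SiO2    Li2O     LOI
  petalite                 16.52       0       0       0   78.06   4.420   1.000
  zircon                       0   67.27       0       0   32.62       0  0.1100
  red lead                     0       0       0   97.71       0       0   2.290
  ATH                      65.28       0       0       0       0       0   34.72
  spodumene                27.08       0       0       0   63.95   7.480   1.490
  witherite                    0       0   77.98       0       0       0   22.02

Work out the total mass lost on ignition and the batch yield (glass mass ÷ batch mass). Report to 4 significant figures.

LOI loss = 187.1 g; glass = 2551 g; yield = 93.17%

Intermediates are displayed, with 4-significant-figure rounding, in the printout; all internal work keeps exact precision from start to finish — every reported figure carries a single rounding — the derived quantities (ignition loss, the yield, net glass mass, the six compositions, totals) are computed at full precision from the weighed amounts at 2551 g of glass, as they appear in problem or answer.
Ignition loss by material:
  petalite: 879.2 × 0.01000 = 8.792 g
  zircon: 447.3 × 0.001100 = 0.4920 g
  red lead: 465.6 × 0.02290 = 10.66 g
  ATH: 301.1 × 0.3472 = 104.5 g
  spodumene: 386.5 × 0.01490 = 5.759 g
  witherite: 258.3 × 0.2202 = 56.88 g
Total LOI = 187.1 g
Glass = batch − LOI = 2738 − 187.1 = 2551 g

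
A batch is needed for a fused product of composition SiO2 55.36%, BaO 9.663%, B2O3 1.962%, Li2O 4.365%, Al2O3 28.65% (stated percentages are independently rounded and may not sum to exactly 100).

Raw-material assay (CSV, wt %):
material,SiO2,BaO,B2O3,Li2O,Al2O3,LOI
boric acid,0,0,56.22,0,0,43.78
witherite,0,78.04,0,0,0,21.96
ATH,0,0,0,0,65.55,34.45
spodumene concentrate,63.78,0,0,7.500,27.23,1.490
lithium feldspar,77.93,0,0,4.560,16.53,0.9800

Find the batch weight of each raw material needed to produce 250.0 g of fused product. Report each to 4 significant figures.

Batch per 250.0 g fused product:
  boric acid: 8.725 g
  witherite: 30.96 g
  ATH: 48.87 g
  spodumene concentrate: 74.69 g
  lithium feldspar: 116.5 g
Total batch = 279.7 g; LOI loss = 29.71 g; yield = 89.38%

Intermediates are printed (rounded to 4 significant figures) on the page; all arithmetic maintains full precision through every step; every reported figure undergoes a single rounding. All derived quantities, including net glass mass, the five compositions, totals, ignition loss, the yield, are carried from the weighed amounts for 250.0 g of glass in full precision, exactly as printed in the problem or answer text.
Oxide-by-oxide targets in 250.0 g fused product:
  SiO2: 55.36% × 250.0 = 138.4 g
  BaO: 9.663% × 250.0 = 24.16 g
  B2O3: 1.962% × 250.0 = 4.905 g
  Li2O: 4.365% × 250.0 = 10.91 g
  Al2O3: 28.65% × 250.0 = 71.62 g
Oxide-by-oxide audit applying the batch weights above, versus the basis set out (sums match the target masses within answer rounding):
  SiO2: 74.69·0.6378 + 116.5·0.7793 = 138.4 g (target 138.4 g)
  BaO: 30.96·0.7804 = 24.16 g (target 24.16 g)
  B2O3: 8.725·0.5622 = 4.905 g (target 4.905 g)
  Li2O: 74.69·0.07500 + 116.5·0.04560 = 10.91 g (target 10.91 g)
  Al2O3: 48.87·0.6555 + 74.69·0.2723 + 116.5·0.1653 = 71.63 g (target 71.62 g)
Mass balance on the glass: batch total minus LOI = 250.0 g (targets for the oxides total 250.0 g; against the stated basis, 250.0 g — gaps are rounding artifacts).
Summing the batch: Σ batch = 279.7 g; LOI removed, Σ of batch·LOI: 29.71 g; glass ÷ batch gives a yield of 89.38%.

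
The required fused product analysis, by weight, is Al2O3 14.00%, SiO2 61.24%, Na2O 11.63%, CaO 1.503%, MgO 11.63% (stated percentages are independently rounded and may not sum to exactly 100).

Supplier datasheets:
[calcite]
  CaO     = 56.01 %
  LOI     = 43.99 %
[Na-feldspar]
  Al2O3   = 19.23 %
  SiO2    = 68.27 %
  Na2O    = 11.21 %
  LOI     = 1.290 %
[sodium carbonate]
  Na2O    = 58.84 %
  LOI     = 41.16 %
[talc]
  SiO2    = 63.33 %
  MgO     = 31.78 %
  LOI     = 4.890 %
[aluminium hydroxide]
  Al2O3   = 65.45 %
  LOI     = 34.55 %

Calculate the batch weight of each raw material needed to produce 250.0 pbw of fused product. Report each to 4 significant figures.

All arithmetic carries full precision in all steps. Values along the way are displayed with 4-significant-figure rounding within the worked lines; each reported value is rounded just once; derived quantities are carried at full precision (glass mass, ignition loss, yield, five oxide percentages, the totals) starting from the weights per 250.0 pbw of glass, as quoted within the question or the answer.
The oxide mass targets at 250.0 pbw fused product:
  Al2O3: 14.00% × 250.0 = 35.00 pbw
  SiO2: 61.24% × 250.0 = 153.1 pbw
  Na2O: 11.63% × 250.0 = 29.08 pbw
  CaO: 1.503% × 250.0 = 3.758 pbw
  MgO: 11.63% × 250.0 = 29.08 pbw
Verifying the oxide balance given the weights on record, relative to the basis at hand (delivered sums recover each target once rounding is allowed for):
  Al2O3: 139.4·0.1923 + 12.52·0.6545 = 35.00 pbw (target 35.00 pbw)
  SiO2: 139.4·0.6827 + 91.49·0.6333 = 153.1 pbw (target 153.1 pbw)
  Na2O: 139.4·0.1121 + 22.86·0.5884 = 29.08 pbw (target 29.08 pbw)
  CaO: 6.709·0.5601 = 3.758 pbw (target 3.758 pbw)
  MgO: 91.49·0.3178 = 29.08 pbw (target 29.08 pbw)
The glass-mass cross-check: total charge less LOI = 250.0 pbw (summing oxide targets gives 250.0 pbw; basis as stated: 250.0 pbw — gaps are rounding artifacts).
Whole-batch sum: Σ batch = 273.0 pbw; loss to ignition Σ batch·LOI = 22.96 pbw; glass ÷ batch gives a yield of 91.59%.

Batch per 250.0 pbw fused product:
  calcite: 6.709 pbw
  Na-feldspar: 139.4 pbw
  sodium carbonate: 22.86 pbw
  talc: 91.49 pbw
  aluminium hydroxide: 12.52 pbw
Total batch = 273.0 pbw; LOI loss = 22.96 pbw; yield = 91.59%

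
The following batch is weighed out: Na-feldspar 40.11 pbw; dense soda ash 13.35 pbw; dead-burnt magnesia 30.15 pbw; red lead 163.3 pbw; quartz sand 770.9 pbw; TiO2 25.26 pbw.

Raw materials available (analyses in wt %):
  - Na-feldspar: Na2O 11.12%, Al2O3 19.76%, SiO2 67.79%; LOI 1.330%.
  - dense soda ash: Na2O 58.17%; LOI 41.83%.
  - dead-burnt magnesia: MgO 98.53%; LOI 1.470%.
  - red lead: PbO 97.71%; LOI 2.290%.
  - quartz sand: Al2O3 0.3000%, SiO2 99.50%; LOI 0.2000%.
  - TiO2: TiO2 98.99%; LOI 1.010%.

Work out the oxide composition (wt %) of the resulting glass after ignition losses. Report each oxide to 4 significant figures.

The intermediate values are displayed rounded off to 4 significant figures in the printout — all arithmetic carries full precision in every operation — a single rounding yields each reported result — the derived quantities (LOI, totals, the yield, six oxide percentages, net glass mass) are re-derived at full float precision using the weight values at 1031 pbw of glass exactly as shown in problem or answer.
Delivered oxide masses:
  MgO: 30.15·0.9853 = 29.71 pbw
  Na2O: 40.11·0.1112 + 13.35·0.5817 = 12.23 pbw
  Al2O3: 40.11·0.1976 + 770.9·0.003000 = 10.24 pbw
  PbO: 163.3·0.9771 = 159.6 pbw
  TiO2: 25.26·0.9899 = 25.00 pbw
  SiO2: 40.11·0.6779 + 770.9·0.9950 = 794.2 pbw
LOI: 40.11·0.01330 + 13.35·0.4183 + 30.15·0.01470 + 163.3·0.02290 + 770.9·0.002000 + 25.26·0.01010 = 12.10 pbw
Glass mass = batch − LOI = 1043 − 12.10 = 1031 pbw (matching Σ of the oxides)
oxide / glass × 100 gives the wt %

Glass mass = 1031 pbw (batch 1043 − LOI 12.10).
Composition: MgO 2.881%, Na2O 1.186%, Al2O3 0.9931%, PbO 15.48%, TiO2 2.425%, SiO2 77.04%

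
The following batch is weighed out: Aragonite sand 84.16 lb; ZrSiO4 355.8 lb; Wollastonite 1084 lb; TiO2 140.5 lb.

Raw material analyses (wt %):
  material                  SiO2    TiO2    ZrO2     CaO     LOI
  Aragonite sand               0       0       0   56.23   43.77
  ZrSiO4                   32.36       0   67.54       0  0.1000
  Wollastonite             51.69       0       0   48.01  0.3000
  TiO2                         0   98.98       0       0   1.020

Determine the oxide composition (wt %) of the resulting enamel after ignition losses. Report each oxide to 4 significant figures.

Mid-chain values are shown, rounded to four significant digits, alongside each step — each numeric step maintains exact precision from first step to last; each reported figure carries a single rounding. All derived quantities are computed at full precision (ignition loss, the totals, the yield, four oxide percentages, net glass mass) using the weight values for 1623 lb of glass, as given in question or answer.
Oxide-by-oxide delivered mass:
  SiO2: 355.8·0.3236 + 1084·0.5169 = 675.5 lb
  TiO2: 140.5·0.9898 = 139.1 lb
  ZrO2: 355.8·0.6754 = 240.3 lb
  CaO: 84.16·0.5623 + 1084·0.4801 = 567.8 lb
LOI: 84.16·0.4377 + 355.8·0.001000 + 1084·0.003000 + 140.5·0.01020 = 41.88 lb
Net of LOI, the glass mass = 1664 − 41.88 = 1623 lb (matching Σ of the oxides)
wt %: oxide over glass, times 100

Glass mass = 1623 lb (batch 1664 − LOI 41.88).
Composition: SiO2 41.63%, TiO2 8.571%, ZrO2 14.81%, CaO 34.99%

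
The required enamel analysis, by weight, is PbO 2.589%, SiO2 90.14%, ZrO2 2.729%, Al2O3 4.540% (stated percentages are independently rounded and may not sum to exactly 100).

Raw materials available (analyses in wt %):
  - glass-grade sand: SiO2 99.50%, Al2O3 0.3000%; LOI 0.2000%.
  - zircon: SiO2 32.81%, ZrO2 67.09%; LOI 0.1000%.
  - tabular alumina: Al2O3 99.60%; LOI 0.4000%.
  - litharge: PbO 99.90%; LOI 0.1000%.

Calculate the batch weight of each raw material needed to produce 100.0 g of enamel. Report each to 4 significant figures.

Batch per 100.0 g enamel:
  glass-grade sand: 89.25 g
  zircon: 4.068 g
  tabular alumina: 4.289 g
  litharge: 2.592 g
Total batch = 100.2 g; LOI loss = 0.2023 g; yield = 99.80%

Values along the way are displayed with 4-significant-figure rounding between the steps — every computation keeps full float precision throughout — a single rounding completes each reported result. All derived quantities, which include ignition loss, glass mass, the totals, the yield, the four compositions, are computed in exact precision, as they appear in problem or answer, from the batch weights per 100.0 g of glass.
Target oxide masses per 100.0 g enamel:
  PbO: 2.589% × 100.0 = 2.589 g
  SiO2: 90.14% × 100.0 = 90.14 g
  ZrO2: 2.729% × 100.0 = 2.729 g
  Al2O3: 4.540% × 100.0 = 4.540 g
Balance tally, oxide-wise, applying the batch weights above, at the basis given (oxide sums agree with the targets up to rounding of the answer):
  PbO: 2.592·0.9990 = 2.589 g (target 2.589 g)
  SiO2: 89.25·0.9950 + 4.068·0.3281 = 90.14 g (target 90.14 g)
  ZrO2: 4.068·0.6709 = 2.729 g (target 2.729 g)
  Al2O3: 89.25·0.003000 + 4.289·0.9960 = 4.540 g (target 4.540 g)
Glass-mass bookkeeping: Σ batch − LOI loss = 100.0 g (the Σ of target masses is 100.0 g; the stated basis being 100.0 g — a pure rounding effect).
Batch total: Σ batch = 100.2 g; LOI removed, Σ of batch·LOI: 0.2023 g; glass ÷ batch gives a yield of 99.80%.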